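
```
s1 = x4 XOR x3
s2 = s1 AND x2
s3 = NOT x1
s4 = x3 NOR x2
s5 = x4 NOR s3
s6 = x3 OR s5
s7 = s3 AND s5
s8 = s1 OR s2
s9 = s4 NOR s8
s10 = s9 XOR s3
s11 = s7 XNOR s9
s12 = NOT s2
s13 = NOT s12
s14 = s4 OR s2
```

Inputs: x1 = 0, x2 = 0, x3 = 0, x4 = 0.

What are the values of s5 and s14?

s1 = x4 XOR x3 = 0 XOR 0 = 0
s2 = s1 AND x2 = 0 AND 0 = 0
s3 = NOT x1 = NOT 0 = 1
s4 = x3 NOR x2 = 0 NOR 0 = 1
s5 = x4 NOR s3 = 0 NOR 1 = 0
s14 = s4 OR s2 = 1 OR 0 = 1

s5 = 0, s14 = 1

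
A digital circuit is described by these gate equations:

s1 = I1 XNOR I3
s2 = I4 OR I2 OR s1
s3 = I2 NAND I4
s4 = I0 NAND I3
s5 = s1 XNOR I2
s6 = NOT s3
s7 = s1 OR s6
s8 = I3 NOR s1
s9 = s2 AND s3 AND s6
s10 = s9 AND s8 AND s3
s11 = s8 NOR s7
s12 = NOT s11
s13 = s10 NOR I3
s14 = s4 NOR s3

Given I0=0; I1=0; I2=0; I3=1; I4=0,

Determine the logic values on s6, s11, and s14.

s6 = 0  s11 = 1  s14 = 0

s1 = I1 XNOR I3 = 0 XNOR 1 = 0
s3 = I2 NAND I4 = 0 NAND 0 = 1
s4 = I0 NAND I3 = 0 NAND 1 = 1
s6 = NOT s3 = NOT 1 = 0
s7 = s1 OR s6 = 0 OR 0 = 0
s8 = I3 NOR s1 = 1 NOR 0 = 0
s11 = s8 NOR s7 = 0 NOR 0 = 1
s14 = s4 NOR s3 = 1 NOR 1 = 0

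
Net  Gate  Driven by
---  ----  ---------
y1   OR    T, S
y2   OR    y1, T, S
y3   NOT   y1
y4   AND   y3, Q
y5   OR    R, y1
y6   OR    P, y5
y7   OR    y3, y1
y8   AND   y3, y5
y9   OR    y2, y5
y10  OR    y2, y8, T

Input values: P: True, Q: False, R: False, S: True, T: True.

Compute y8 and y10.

y8 = False, y10 = True

y1 = T OR S = True OR True = True
y2 = y1 OR T OR S = True OR True OR True = True
y3 = NOT y1 = NOT True = False
y5 = R OR y1 = False OR True = True
y8 = y3 AND y5 = False AND True = False
y10 = y2 OR y8 OR T = True OR False OR True = True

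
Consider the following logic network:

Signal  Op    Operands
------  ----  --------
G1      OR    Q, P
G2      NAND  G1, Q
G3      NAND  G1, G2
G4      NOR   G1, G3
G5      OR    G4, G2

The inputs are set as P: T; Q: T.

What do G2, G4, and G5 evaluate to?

G1 = Q OR P = T OR T = T
G2 = G1 NAND Q = T NAND T = F
G3 = G1 NAND G2 = T NAND F = T
G4 = G1 NOR G3 = T NOR T = F
G5 = G4 OR G2 = F OR F = F

G2 = F, G4 = F, G5 = F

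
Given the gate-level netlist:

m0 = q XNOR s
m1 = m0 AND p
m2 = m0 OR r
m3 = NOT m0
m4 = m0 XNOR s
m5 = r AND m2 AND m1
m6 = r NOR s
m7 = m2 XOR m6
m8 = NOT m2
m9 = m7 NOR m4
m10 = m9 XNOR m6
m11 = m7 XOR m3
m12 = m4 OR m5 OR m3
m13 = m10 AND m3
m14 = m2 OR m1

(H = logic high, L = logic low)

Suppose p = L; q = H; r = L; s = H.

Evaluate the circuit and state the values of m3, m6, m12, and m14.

m0 = q XNOR s = H XNOR H = H
m1 = m0 AND p = H AND L = L
m2 = m0 OR r = H OR L = H
m3 = NOT m0 = NOT H = L
m4 = m0 XNOR s = H XNOR H = H
m5 = r AND m2 AND m1 = L AND H AND L = L
m6 = r NOR s = L NOR H = L
m12 = m4 OR m5 OR m3 = H OR L OR L = H
m14 = m2 OR m1 = H OR L = H

m3 = L, m6 = L, m12 = H, m14 = H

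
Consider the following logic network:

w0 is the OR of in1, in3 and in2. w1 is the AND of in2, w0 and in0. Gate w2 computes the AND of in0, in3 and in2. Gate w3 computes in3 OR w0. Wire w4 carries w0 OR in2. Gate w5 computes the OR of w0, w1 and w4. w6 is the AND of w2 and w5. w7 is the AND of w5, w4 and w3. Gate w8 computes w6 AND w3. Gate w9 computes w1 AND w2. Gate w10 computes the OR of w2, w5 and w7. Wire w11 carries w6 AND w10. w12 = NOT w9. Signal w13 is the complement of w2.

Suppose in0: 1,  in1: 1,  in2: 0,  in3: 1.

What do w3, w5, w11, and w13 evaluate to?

w3 = 1; w5 = 1; w11 = 0; w13 = 1

w0 = in1 OR in3 OR in2 = 1 OR 1 OR 0 = 1
w1 = in2 AND w0 AND in0 = 0 AND 1 AND 1 = 0
w2 = in0 AND in3 AND in2 = 1 AND 1 AND 0 = 0
w3 = in3 OR w0 = 1 OR 1 = 1
w4 = w0 OR in2 = 1 OR 0 = 1
w5 = w0 OR w1 OR w4 = 1 OR 0 OR 1 = 1
w6 = w2 AND w5 = 0 AND 1 = 0
w7 = w5 AND w4 AND w3 = 1 AND 1 AND 1 = 1
w10 = w2 OR w5 OR w7 = 0 OR 1 OR 1 = 1
w11 = w6 AND w10 = 0 AND 1 = 0
w13 = NOT w2 = NOT 0 = 1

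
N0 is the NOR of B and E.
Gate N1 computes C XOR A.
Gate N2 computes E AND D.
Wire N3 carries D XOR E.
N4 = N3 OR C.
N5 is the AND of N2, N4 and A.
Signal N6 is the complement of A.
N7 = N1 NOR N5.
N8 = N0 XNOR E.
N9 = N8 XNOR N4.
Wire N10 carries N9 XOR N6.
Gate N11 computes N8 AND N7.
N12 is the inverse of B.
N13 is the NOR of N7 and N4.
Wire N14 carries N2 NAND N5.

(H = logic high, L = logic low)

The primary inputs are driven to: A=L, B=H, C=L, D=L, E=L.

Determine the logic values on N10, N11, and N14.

N10 = H  N11 = H  N14 = H

N0 = B NOR E = H NOR L = L
N1 = C XOR A = L XOR L = L
N2 = E AND D = L AND L = L
N3 = D XOR E = L XOR L = L
N4 = N3 OR C = L OR L = L
N5 = N2 AND N4 AND A = L AND L AND L = L
N6 = NOT A = NOT L = H
N7 = N1 NOR N5 = L NOR L = H
N8 = N0 XNOR E = L XNOR L = H
N9 = N8 XNOR N4 = H XNOR L = L
N10 = N9 XOR N6 = L XOR H = H
N11 = N8 AND N7 = H AND H = H
N14 = N2 NAND N5 = L NAND L = H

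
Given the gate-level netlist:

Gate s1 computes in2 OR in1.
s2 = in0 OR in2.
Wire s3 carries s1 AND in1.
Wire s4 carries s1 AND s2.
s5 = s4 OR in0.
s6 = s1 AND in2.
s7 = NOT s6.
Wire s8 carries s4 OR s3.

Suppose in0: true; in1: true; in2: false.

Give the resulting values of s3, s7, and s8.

s1 = in2 OR in1 = false OR true = true
s2 = in0 OR in2 = true OR false = true
s3 = s1 AND in1 = true AND true = true
s4 = s1 AND s2 = true AND true = true
s6 = s1 AND in2 = true AND false = false
s7 = NOT s6 = NOT false = true
s8 = s4 OR s3 = true OR true = true

s3 = true, s7 = true, s8 = true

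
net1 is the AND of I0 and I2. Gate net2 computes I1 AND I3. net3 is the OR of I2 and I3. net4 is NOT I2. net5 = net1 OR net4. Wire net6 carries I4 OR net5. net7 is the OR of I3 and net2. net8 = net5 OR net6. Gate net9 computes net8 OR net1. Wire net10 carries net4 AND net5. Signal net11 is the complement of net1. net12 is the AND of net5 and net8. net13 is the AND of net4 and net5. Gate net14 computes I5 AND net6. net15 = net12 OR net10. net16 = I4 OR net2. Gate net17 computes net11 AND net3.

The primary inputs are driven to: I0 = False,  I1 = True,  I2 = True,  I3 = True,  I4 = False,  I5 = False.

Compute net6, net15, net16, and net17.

net6 = False, net15 = False, net16 = True, net17 = True

net1 = I0 AND I2 = False AND True = False
net2 = I1 AND I3 = True AND True = True
net3 = I2 OR I3 = True OR True = True
net4 = NOT I2 = NOT True = False
net5 = net1 OR net4 = False OR False = False
net6 = I4 OR net5 = False OR False = False
net8 = net5 OR net6 = False OR False = False
net10 = net4 AND net5 = False AND False = False
net11 = NOT net1 = NOT False = True
net12 = net5 AND net8 = False AND False = False
net15 = net12 OR net10 = False OR False = False
net16 = I4 OR net2 = False OR True = True
net17 = net11 AND net3 = True AND True = True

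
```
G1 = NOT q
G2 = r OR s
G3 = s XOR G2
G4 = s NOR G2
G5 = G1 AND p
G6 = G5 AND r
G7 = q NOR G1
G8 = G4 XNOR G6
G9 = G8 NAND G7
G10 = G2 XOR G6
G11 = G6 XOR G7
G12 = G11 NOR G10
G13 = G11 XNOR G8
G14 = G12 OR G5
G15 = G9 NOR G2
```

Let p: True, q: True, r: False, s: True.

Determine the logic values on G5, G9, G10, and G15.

G1 = NOT q = NOT True = False
G2 = r OR s = False OR True = True
G4 = s NOR G2 = True NOR True = False
G5 = G1 AND p = False AND True = False
G6 = G5 AND r = False AND False = False
G7 = q NOR G1 = True NOR False = False
G8 = G4 XNOR G6 = False XNOR False = True
G9 = G8 NAND G7 = True NAND False = True
G10 = G2 XOR G6 = True XOR False = True
G15 = G9 NOR G2 = True NOR True = False

G5 = False; G9 = True; G10 = True; G15 = False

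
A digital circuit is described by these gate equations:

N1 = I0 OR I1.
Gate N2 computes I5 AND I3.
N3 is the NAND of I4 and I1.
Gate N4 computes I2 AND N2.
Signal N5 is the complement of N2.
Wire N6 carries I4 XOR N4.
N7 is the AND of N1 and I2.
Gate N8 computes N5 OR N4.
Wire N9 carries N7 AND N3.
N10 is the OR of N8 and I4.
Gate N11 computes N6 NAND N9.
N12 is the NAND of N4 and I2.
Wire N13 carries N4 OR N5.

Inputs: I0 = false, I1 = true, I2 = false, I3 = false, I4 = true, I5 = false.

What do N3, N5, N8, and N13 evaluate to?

N2 = I5 AND I3 = false AND false = false
N3 = I4 NAND I1 = true NAND true = false
N4 = I2 AND N2 = false AND false = false
N5 = NOT N2 = NOT false = true
N8 = N5 OR N4 = true OR false = true
N13 = N4 OR N5 = false OR true = true

N3 = false, N5 = true, N8 = true, N13 = true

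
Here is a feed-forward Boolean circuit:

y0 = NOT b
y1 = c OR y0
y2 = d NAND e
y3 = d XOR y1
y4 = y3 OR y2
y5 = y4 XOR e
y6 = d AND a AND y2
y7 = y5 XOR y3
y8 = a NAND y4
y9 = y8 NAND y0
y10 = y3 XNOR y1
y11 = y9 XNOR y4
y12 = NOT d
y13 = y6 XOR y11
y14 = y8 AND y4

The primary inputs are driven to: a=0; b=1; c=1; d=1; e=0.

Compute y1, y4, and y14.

y1 = 1; y4 = 1; y14 = 1

y0 = NOT b = NOT 1 = 0
y1 = c OR y0 = 1 OR 0 = 1
y2 = d NAND e = 1 NAND 0 = 1
y3 = d XOR y1 = 1 XOR 1 = 0
y4 = y3 OR y2 = 0 OR 1 = 1
y8 = a NAND y4 = 0 NAND 1 = 1
y14 = y8 AND y4 = 1 AND 1 = 1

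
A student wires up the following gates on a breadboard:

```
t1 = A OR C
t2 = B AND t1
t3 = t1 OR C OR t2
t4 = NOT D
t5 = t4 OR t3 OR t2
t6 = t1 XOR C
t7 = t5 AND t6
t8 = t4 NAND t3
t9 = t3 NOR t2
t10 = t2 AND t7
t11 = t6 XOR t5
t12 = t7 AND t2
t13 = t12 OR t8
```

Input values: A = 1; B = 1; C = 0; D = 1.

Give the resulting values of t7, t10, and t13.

t7 = 1; t10 = 1; t13 = 1

t1 = A OR C = 1 OR 0 = 1
t2 = B AND t1 = 1 AND 1 = 1
t3 = t1 OR C OR t2 = 1 OR 0 OR 1 = 1
t4 = NOT D = NOT 1 = 0
t5 = t4 OR t3 OR t2 = 0 OR 1 OR 1 = 1
t6 = t1 XOR C = 1 XOR 0 = 1
t7 = t5 AND t6 = 1 AND 1 = 1
t8 = t4 NAND t3 = 0 NAND 1 = 1
t10 = t2 AND t7 = 1 AND 1 = 1
t12 = t7 AND t2 = 1 AND 1 = 1
t13 = t12 OR t8 = 1 OR 1 = 1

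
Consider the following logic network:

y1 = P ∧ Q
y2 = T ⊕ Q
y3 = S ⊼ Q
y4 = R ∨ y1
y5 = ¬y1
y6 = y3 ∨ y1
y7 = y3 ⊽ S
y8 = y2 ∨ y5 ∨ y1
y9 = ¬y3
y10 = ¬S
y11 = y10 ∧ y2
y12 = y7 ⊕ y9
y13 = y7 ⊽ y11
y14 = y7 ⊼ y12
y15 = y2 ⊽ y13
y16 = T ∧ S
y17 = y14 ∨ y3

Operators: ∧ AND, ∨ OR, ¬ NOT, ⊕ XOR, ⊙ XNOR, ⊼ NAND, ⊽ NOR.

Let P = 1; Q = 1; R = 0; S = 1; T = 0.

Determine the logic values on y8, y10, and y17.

y8 = 1; y10 = 0; y17 = 1

y1 = P AND Q = 1 AND 1 = 1
y2 = T XOR Q = 0 XOR 1 = 1
y3 = S NAND Q = 1 NAND 1 = 0
y5 = NOT y1 = NOT 1 = 0
y7 = y3 NOR S = 0 NOR 1 = 0
y8 = y2 OR y5 OR y1 = 1 OR 0 OR 1 = 1
y9 = NOT y3 = NOT 0 = 1
y10 = NOT S = NOT 1 = 0
y12 = y7 XOR y9 = 0 XOR 1 = 1
y14 = y7 NAND y12 = 0 NAND 1 = 1
y17 = y14 OR y3 = 1 OR 0 = 1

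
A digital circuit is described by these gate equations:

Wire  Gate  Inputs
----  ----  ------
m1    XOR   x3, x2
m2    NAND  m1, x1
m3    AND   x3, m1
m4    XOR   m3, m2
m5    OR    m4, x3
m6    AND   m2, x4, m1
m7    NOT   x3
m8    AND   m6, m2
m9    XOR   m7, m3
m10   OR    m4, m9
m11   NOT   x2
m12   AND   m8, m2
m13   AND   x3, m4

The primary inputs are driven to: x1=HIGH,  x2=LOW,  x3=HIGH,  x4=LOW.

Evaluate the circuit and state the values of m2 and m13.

m2 = LOW  m13 = HIGH

m1 = x3 XOR x2 = HIGH XOR LOW = HIGH
m2 = m1 NAND x1 = HIGH NAND HIGH = LOW
m3 = x3 AND m1 = HIGH AND HIGH = HIGH
m4 = m3 XOR m2 = HIGH XOR LOW = HIGH
m13 = x3 AND m4 = HIGH AND HIGH = HIGH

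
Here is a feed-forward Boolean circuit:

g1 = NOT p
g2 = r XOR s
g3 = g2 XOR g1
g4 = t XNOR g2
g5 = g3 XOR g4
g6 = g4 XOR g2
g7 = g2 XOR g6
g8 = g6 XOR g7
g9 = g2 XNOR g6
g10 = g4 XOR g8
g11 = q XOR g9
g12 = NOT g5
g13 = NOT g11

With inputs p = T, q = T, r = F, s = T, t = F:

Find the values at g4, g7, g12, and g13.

g4 = F, g7 = F, g12 = F, g13 = T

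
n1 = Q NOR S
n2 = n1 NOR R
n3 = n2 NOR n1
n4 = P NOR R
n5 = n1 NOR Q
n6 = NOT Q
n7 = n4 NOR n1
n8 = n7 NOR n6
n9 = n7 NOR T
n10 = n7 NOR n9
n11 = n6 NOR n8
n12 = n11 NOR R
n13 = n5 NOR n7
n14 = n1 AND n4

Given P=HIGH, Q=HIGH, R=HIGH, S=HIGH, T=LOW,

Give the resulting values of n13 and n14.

n13 = LOW, n14 = LOW

n1 = Q NOR S = HIGH NOR HIGH = LOW
n4 = P NOR R = HIGH NOR HIGH = LOW
n5 = n1 NOR Q = LOW NOR HIGH = LOW
n7 = n4 NOR n1 = LOW NOR LOW = HIGH
n13 = n5 NOR n7 = LOW NOR HIGH = LOW
n14 = n1 AND n4 = LOW AND LOW = LOW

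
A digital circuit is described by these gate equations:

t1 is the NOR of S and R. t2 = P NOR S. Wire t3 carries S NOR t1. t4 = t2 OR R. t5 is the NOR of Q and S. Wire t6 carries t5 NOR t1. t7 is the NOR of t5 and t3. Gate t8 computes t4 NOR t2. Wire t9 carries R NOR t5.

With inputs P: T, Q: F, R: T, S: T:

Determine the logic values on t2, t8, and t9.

t2 = F  t8 = F  t9 = F

t2 = P NOR S = T NOR T = F
t4 = t2 OR R = F OR T = T
t5 = Q NOR S = F NOR T = F
t8 = t4 NOR t2 = T NOR F = F
t9 = R NOR t5 = T NOR F = F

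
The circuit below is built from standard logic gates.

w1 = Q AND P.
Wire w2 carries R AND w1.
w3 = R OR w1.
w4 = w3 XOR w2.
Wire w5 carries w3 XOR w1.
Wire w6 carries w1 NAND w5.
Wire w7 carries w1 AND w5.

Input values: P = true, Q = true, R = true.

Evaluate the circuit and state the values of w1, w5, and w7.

w1 = Q AND P = true AND true = true
w3 = R OR w1 = true OR true = true
w5 = w3 XOR w1 = true XOR true = false
w7 = w1 AND w5 = true AND false = false

w1 = true, w5 = false, w7 = false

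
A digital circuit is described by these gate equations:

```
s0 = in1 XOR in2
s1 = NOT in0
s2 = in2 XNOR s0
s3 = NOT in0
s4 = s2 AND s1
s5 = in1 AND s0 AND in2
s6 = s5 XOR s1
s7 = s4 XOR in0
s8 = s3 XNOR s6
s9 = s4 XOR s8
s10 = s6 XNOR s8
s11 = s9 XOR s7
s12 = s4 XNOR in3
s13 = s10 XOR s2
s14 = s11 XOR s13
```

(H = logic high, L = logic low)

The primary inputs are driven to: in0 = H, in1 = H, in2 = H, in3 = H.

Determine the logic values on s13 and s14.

s13 = L, s14 = L

s0 = in1 XOR in2 = H XOR H = L
s1 = NOT in0 = NOT H = L
s2 = in2 XNOR s0 = H XNOR L = L
s3 = NOT in0 = NOT H = L
s4 = s2 AND s1 = L AND L = L
s5 = in1 AND s0 AND in2 = H AND L AND H = L
s6 = s5 XOR s1 = L XOR L = L
s7 = s4 XOR in0 = L XOR H = H
s8 = s3 XNOR s6 = L XNOR L = H
s9 = s4 XOR s8 = L XOR H = H
s10 = s6 XNOR s8 = L XNOR H = L
s11 = s9 XOR s7 = H XOR H = L
s13 = s10 XOR s2 = L XOR L = L
s14 = s11 XOR s13 = L XOR L = L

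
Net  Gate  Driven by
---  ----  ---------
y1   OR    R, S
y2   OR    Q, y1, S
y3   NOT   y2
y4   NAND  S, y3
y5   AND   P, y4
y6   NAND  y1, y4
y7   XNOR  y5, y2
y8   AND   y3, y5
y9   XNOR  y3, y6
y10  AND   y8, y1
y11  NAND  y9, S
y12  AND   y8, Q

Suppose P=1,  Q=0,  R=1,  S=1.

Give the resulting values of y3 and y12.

y1 = R OR S = 1 OR 1 = 1
y2 = Q OR y1 OR S = 0 OR 1 OR 1 = 1
y3 = NOT y2 = NOT 1 = 0
y4 = S NAND y3 = 1 NAND 0 = 1
y5 = P AND y4 = 1 AND 1 = 1
y8 = y3 AND y5 = 0 AND 1 = 0
y12 = y8 AND Q = 0 AND 0 = 0

y3 = 0  y12 = 0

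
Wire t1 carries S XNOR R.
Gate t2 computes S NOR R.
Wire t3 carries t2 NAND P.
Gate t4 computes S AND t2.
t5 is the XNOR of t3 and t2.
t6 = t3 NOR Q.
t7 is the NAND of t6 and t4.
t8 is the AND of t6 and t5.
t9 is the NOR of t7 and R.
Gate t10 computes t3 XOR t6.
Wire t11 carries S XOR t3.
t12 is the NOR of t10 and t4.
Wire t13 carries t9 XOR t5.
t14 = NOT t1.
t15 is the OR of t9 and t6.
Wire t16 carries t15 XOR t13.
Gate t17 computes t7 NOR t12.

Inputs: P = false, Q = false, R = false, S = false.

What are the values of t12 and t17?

t2 = S NOR R = false NOR false = true
t3 = t2 NAND P = true NAND false = true
t4 = S AND t2 = false AND true = false
t6 = t3 NOR Q = true NOR false = false
t7 = t6 NAND t4 = false NAND false = true
t10 = t3 XOR t6 = true XOR false = true
t12 = t10 NOR t4 = true NOR false = false
t17 = t7 NOR t12 = true NOR false = false

t12 = false; t17 = false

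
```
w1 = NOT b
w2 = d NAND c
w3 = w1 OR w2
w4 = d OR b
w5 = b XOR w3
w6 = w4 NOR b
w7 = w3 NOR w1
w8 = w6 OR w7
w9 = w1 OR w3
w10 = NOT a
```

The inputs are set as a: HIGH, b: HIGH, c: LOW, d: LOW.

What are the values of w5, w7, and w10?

w1 = NOT b = NOT HIGH = LOW
w2 = d NAND c = LOW NAND LOW = HIGH
w3 = w1 OR w2 = LOW OR HIGH = HIGH
w5 = b XOR w3 = HIGH XOR HIGH = LOW
w7 = w3 NOR w1 = HIGH NOR LOW = LOW
w10 = NOT a = NOT HIGH = LOW

w5 = LOW, w7 = LOW, w10 = LOW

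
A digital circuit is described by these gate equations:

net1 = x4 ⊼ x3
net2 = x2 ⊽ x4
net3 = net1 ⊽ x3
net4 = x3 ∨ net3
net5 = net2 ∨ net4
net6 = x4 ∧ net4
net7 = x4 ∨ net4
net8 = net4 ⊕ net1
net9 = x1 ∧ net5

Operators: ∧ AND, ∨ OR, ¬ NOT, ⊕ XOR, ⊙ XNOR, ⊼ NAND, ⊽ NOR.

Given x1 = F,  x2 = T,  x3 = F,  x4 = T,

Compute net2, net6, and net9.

net1 = x4 NAND x3 = T NAND F = T
net2 = x2 NOR x4 = T NOR T = F
net3 = net1 NOR x3 = T NOR F = F
net4 = x3 OR net3 = F OR F = F
net5 = net2 OR net4 = F OR F = F
net6 = x4 AND net4 = T AND F = F
net9 = x1 AND net5 = F AND F = F

net2 = F; net6 = F; net9 = F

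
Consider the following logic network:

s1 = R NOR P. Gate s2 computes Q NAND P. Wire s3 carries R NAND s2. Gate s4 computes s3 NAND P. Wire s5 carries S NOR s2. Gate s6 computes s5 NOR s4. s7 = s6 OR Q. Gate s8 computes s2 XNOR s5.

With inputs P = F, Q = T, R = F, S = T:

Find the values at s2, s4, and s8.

s2 = Q NAND P = T NAND F = T
s3 = R NAND s2 = F NAND T = T
s4 = s3 NAND P = T NAND F = T
s5 = S NOR s2 = T NOR T = F
s8 = s2 XNOR s5 = T XNOR F = F

s2 = T  s4 = T  s8 = F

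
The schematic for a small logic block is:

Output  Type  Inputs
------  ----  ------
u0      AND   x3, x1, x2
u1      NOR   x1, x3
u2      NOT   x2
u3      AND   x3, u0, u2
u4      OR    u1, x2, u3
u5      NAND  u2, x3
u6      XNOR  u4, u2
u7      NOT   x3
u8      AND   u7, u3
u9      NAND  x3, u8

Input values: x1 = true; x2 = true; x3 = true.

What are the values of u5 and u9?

u0 = x3 AND x1 AND x2 = true AND true AND true = true
u2 = NOT x2 = NOT true = false
u3 = x3 AND u0 AND u2 = true AND true AND false = false
u5 = u2 NAND x3 = false NAND true = true
u7 = NOT x3 = NOT true = false
u8 = u7 AND u3 = false AND false = false
u9 = x3 NAND u8 = true NAND false = true

u5 = true, u9 = true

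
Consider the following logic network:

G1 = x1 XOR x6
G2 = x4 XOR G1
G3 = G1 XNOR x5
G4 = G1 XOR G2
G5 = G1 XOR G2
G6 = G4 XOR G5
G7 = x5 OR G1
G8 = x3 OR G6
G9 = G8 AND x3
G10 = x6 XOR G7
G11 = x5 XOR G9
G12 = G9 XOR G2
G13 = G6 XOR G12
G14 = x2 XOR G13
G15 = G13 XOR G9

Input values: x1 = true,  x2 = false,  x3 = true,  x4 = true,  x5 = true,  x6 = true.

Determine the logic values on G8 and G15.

G8 = true, G15 = true

G1 = x1 XOR x6 = true XOR true = false
G2 = x4 XOR G1 = true XOR false = true
G4 = G1 XOR G2 = false XOR true = true
G5 = G1 XOR G2 = false XOR true = true
G6 = G4 XOR G5 = true XOR true = false
G8 = x3 OR G6 = true OR false = true
G9 = G8 AND x3 = true AND true = true
G12 = G9 XOR G2 = true XOR true = false
G13 = G6 XOR G12 = false XOR false = false
G15 = G13 XOR G9 = false XOR true = true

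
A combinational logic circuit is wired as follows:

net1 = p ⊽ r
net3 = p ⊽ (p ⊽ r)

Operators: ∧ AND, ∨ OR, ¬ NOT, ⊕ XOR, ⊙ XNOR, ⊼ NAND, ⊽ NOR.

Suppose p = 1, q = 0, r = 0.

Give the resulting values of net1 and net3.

net1 = 0; net3 = 0

net1 = 1 ⊽ 0 = 0
net3 = 1 ⊽ (1 ⊽ 0) = 0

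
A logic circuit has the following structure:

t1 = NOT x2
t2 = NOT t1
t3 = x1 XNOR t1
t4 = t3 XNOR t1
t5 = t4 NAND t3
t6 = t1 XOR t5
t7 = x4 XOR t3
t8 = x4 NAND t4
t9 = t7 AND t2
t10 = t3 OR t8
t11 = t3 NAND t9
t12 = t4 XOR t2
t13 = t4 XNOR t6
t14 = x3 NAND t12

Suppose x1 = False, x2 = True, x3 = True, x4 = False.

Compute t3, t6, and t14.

t3 = True  t6 = True  t14 = False

t1 = NOT x2 = NOT True = False
t2 = NOT t1 = NOT False = True
t3 = x1 XNOR t1 = False XNOR False = True
t4 = t3 XNOR t1 = True XNOR False = False
t5 = t4 NAND t3 = False NAND True = True
t6 = t1 XOR t5 = False XOR True = True
t12 = t4 XOR t2 = False XOR True = True
t14 = x3 NAND t12 = True NAND True = False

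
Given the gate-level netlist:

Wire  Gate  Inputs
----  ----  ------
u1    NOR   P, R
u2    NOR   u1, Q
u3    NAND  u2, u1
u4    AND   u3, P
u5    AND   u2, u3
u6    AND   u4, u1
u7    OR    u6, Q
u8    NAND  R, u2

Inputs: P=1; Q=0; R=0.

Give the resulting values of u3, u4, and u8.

u1 = P NOR R = 1 NOR 0 = 0
u2 = u1 NOR Q = 0 NOR 0 = 1
u3 = u2 NAND u1 = 1 NAND 0 = 1
u4 = u3 AND P = 1 AND 1 = 1
u8 = R NAND u2 = 0 NAND 1 = 1

u3 = 1; u4 = 1; u8 = 1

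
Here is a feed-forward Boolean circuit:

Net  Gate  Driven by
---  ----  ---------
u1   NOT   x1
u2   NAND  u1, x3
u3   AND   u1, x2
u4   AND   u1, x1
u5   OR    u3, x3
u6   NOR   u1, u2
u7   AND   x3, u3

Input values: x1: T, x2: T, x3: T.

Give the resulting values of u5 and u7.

u1 = NOT x1 = NOT T = F
u3 = u1 AND x2 = F AND T = F
u5 = u3 OR x3 = F OR T = T
u7 = x3 AND u3 = T AND F = F

u5 = T, u7 = F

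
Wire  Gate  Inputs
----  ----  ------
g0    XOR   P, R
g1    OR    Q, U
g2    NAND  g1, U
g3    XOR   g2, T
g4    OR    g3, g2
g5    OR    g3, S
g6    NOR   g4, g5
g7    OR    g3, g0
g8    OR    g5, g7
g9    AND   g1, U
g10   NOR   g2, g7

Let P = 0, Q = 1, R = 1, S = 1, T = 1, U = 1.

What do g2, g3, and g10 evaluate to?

g2 = 0, g3 = 1, g10 = 0

g0 = P XOR R = 0 XOR 1 = 1
g1 = Q OR U = 1 OR 1 = 1
g2 = g1 NAND U = 1 NAND 1 = 0
g3 = g2 XOR T = 0 XOR 1 = 1
g7 = g3 OR g0 = 1 OR 1 = 1
g10 = g2 NOR g7 = 0 NOR 1 = 0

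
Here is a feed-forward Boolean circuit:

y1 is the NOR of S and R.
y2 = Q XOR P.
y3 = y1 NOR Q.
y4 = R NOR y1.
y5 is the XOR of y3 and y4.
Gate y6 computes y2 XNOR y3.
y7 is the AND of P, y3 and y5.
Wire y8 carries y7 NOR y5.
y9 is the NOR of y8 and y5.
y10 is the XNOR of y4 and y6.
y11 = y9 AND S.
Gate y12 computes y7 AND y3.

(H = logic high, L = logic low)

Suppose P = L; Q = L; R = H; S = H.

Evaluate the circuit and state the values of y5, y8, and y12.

y1 = S NOR R = H NOR H = L
y3 = y1 NOR Q = L NOR L = H
y4 = R NOR y1 = H NOR L = L
y5 = y3 XOR y4 = H XOR L = H
y7 = P AND y3 AND y5 = L AND H AND H = L
y8 = y7 NOR y5 = L NOR H = L
y12 = y7 AND y3 = L AND H = L

y5 = H; y8 = L; y12 = L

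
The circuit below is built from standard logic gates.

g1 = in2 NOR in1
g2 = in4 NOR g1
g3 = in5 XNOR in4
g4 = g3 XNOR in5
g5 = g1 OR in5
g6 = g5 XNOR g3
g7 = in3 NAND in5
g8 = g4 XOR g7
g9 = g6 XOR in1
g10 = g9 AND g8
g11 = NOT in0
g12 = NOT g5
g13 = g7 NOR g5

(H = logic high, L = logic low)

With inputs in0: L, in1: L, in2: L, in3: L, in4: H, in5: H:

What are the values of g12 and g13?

g12 = L; g13 = L

g1 = in2 NOR in1 = L NOR L = H
g5 = g1 OR in5 = H OR H = H
g7 = in3 NAND in5 = L NAND H = H
g12 = NOT g5 = NOT H = L
g13 = g7 NOR g5 = H NOR H = L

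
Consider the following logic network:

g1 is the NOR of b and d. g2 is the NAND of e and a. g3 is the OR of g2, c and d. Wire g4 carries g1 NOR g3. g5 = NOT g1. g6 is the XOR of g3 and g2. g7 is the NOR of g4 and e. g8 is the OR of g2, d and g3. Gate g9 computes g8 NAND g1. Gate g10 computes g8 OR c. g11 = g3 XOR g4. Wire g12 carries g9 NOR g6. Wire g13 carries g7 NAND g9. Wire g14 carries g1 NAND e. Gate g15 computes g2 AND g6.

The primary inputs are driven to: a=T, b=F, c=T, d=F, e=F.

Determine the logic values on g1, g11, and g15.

g1 = T  g11 = T  g15 = F

g1 = b NOR d = F NOR F = T
g2 = e NAND a = F NAND T = T
g3 = g2 OR c OR d = T OR T OR F = T
g4 = g1 NOR g3 = T NOR T = F
g6 = g3 XOR g2 = T XOR T = F
g11 = g3 XOR g4 = T XOR F = T
g15 = g2 AND g6 = T AND F = F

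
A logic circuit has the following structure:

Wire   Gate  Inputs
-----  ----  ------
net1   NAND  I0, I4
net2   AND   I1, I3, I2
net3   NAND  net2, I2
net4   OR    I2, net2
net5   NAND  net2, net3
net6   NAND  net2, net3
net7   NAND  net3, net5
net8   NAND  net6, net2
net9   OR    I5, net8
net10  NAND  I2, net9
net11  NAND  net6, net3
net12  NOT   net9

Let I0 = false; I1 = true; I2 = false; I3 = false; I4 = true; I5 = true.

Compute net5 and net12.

net5 = true, net12 = false

net2 = I1 AND I3 AND I2 = true AND false AND false = false
net3 = net2 NAND I2 = false NAND false = true
net5 = net2 NAND net3 = false NAND true = true
net6 = net2 NAND net3 = false NAND true = true
net8 = net6 NAND net2 = true NAND false = true
net9 = I5 OR net8 = true OR true = true
net12 = NOT net9 = NOT true = false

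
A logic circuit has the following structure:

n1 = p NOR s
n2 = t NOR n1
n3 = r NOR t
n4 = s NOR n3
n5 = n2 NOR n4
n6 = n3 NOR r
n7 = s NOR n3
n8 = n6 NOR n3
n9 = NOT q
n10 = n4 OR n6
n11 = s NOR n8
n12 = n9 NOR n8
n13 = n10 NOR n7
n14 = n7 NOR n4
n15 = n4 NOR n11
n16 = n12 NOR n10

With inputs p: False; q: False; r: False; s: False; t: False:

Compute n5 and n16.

n5 = True; n16 = True

n1 = p NOR s = False NOR False = True
n2 = t NOR n1 = False NOR True = False
n3 = r NOR t = False NOR False = True
n4 = s NOR n3 = False NOR True = False
n5 = n2 NOR n4 = False NOR False = True
n6 = n3 NOR r = True NOR False = False
n8 = n6 NOR n3 = False NOR True = False
n9 = NOT q = NOT False = True
n10 = n4 OR n6 = False OR False = False
n12 = n9 NOR n8 = True NOR False = False
n16 = n12 NOR n10 = False NOR False = True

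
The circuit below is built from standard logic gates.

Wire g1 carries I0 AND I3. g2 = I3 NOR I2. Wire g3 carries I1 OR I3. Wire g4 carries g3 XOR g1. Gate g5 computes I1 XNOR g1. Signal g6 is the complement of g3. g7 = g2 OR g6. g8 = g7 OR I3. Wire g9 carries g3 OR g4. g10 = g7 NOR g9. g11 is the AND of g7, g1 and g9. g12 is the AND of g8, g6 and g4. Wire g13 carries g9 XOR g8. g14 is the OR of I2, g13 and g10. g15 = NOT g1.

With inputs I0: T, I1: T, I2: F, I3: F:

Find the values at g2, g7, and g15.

g2 = T; g7 = T; g15 = T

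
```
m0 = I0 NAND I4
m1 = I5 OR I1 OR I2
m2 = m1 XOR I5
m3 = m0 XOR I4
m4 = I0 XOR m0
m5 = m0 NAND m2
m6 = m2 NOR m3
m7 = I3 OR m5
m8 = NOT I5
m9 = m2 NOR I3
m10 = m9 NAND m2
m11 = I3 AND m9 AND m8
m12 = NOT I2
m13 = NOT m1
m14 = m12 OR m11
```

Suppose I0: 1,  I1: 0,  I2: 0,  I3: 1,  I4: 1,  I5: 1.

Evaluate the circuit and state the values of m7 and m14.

m7 = 1; m14 = 1

m0 = I0 NAND I4 = 1 NAND 1 = 0
m1 = I5 OR I1 OR I2 = 1 OR 0 OR 0 = 1
m2 = m1 XOR I5 = 1 XOR 1 = 0
m5 = m0 NAND m2 = 0 NAND 0 = 1
m7 = I3 OR m5 = 1 OR 1 = 1
m8 = NOT I5 = NOT 1 = 0
m9 = m2 NOR I3 = 0 NOR 1 = 0
m11 = I3 AND m9 AND m8 = 1 AND 0 AND 0 = 0
m12 = NOT I2 = NOT 0 = 1
m14 = m12 OR m11 = 1 OR 0 = 1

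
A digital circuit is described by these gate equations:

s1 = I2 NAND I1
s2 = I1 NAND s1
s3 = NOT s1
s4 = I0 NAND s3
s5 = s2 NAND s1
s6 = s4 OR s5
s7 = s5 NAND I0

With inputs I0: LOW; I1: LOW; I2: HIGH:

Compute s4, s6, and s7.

s1 = I2 NAND I1 = HIGH NAND LOW = HIGH
s2 = I1 NAND s1 = LOW NAND HIGH = HIGH
s3 = NOT s1 = NOT HIGH = LOW
s4 = I0 NAND s3 = LOW NAND LOW = HIGH
s5 = s2 NAND s1 = HIGH NAND HIGH = LOW
s6 = s4 OR s5 = HIGH OR LOW = HIGH
s7 = s5 NAND I0 = LOW NAND LOW = HIGH

s4 = HIGH; s6 = HIGH; s7 = HIGH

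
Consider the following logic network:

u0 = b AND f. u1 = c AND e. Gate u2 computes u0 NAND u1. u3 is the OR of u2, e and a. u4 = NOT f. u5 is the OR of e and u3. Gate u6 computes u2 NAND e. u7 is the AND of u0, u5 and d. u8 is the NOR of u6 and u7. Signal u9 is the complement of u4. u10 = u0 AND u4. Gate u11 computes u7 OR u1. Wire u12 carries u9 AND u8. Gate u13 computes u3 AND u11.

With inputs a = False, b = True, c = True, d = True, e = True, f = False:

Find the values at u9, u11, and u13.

u9 = False, u11 = True, u13 = True

u0 = b AND f = True AND False = False
u1 = c AND e = True AND True = True
u2 = u0 NAND u1 = False NAND True = True
u3 = u2 OR e OR a = True OR True OR False = True
u4 = NOT f = NOT False = True
u5 = e OR u3 = True OR True = True
u7 = u0 AND u5 AND d = False AND True AND True = False
u9 = NOT u4 = NOT True = False
u11 = u7 OR u1 = False OR True = True
u13 = u3 AND u11 = True AND True = True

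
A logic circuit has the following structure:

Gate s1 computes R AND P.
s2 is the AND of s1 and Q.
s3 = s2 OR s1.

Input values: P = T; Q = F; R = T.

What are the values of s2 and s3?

s1 = R AND P = T AND T = T
s2 = s1 AND Q = T AND F = F
s3 = s2 OR s1 = F OR T = T

s2 = F, s3 = T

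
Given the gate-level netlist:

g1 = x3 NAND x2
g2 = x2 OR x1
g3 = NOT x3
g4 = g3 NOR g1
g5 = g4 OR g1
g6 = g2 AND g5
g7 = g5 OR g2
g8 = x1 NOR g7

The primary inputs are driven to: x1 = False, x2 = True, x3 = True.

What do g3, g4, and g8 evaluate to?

g1 = x3 NAND x2 = True NAND True = False
g2 = x2 OR x1 = True OR False = True
g3 = NOT x3 = NOT True = False
g4 = g3 NOR g1 = False NOR False = True
g5 = g4 OR g1 = True OR False = True
g7 = g5 OR g2 = True OR True = True
g8 = x1 NOR g7 = False NOR True = False

g3 = False; g4 = True; g8 = False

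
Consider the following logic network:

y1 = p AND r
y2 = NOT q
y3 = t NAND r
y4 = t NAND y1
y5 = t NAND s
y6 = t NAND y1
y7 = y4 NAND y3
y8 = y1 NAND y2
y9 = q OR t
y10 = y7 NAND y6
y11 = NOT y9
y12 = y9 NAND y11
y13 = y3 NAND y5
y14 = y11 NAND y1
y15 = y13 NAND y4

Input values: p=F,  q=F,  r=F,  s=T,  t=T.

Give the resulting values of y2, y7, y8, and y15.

y2 = T, y7 = F, y8 = T, y15 = F

y1 = p AND r = F AND F = F
y2 = NOT q = NOT F = T
y3 = t NAND r = T NAND F = T
y4 = t NAND y1 = T NAND F = T
y5 = t NAND s = T NAND T = F
y7 = y4 NAND y3 = T NAND T = F
y8 = y1 NAND y2 = F NAND T = T
y13 = y3 NAND y5 = T NAND F = T
y15 = y13 NAND y4 = T NAND T = F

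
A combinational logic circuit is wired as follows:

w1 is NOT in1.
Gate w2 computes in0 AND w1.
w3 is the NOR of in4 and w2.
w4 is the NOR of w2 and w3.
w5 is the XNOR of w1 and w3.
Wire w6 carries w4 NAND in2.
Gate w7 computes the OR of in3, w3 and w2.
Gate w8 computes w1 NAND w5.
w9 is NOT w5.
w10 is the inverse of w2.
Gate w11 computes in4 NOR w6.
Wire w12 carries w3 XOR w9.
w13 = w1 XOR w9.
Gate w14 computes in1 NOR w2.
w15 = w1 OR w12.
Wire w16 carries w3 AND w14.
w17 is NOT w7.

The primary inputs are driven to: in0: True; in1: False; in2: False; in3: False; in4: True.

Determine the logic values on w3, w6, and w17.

w1 = NOT in1 = NOT False = True
w2 = in0 AND w1 = True AND True = True
w3 = in4 NOR w2 = True NOR True = False
w4 = w2 NOR w3 = True NOR False = False
w6 = w4 NAND in2 = False NAND False = True
w7 = in3 OR w3 OR w2 = False OR False OR True = True
w17 = NOT w7 = NOT True = False

w3 = False  w6 = True  w17 = False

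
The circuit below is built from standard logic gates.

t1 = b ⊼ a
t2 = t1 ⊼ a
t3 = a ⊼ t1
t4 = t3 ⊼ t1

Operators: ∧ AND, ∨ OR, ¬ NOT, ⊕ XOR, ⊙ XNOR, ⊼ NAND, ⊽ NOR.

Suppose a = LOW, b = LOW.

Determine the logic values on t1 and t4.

t1 = HIGH, t4 = LOW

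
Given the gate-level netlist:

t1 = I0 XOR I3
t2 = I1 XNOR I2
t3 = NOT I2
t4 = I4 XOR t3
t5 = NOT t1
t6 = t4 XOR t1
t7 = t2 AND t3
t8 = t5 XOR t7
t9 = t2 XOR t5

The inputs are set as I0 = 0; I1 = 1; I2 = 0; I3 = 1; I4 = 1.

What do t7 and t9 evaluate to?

t1 = I0 XOR I3 = 0 XOR 1 = 1
t2 = I1 XNOR I2 = 1 XNOR 0 = 0
t3 = NOT I2 = NOT 0 = 1
t5 = NOT t1 = NOT 1 = 0
t7 = t2 AND t3 = 0 AND 1 = 0
t9 = t2 XOR t5 = 0 XOR 0 = 0

t7 = 0  t9 = 0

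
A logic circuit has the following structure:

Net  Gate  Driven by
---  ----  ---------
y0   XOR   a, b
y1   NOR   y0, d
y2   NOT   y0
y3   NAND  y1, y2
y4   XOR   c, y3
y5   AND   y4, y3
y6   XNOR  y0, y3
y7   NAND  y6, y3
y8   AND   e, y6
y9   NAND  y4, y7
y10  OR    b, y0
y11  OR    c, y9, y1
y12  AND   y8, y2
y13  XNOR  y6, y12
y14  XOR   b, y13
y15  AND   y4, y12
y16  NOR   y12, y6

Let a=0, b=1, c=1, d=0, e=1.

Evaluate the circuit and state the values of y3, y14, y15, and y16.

y3 = 1, y14 = 1, y15 = 0, y16 = 0

y0 = a XOR b = 0 XOR 1 = 1
y1 = y0 NOR d = 1 NOR 0 = 0
y2 = NOT y0 = NOT 1 = 0
y3 = y1 NAND y2 = 0 NAND 0 = 1
y4 = c XOR y3 = 1 XOR 1 = 0
y6 = y0 XNOR y3 = 1 XNOR 1 = 1
y8 = e AND y6 = 1 AND 1 = 1
y12 = y8 AND y2 = 1 AND 0 = 0
y13 = y6 XNOR y12 = 1 XNOR 0 = 0
y14 = b XOR y13 = 1 XOR 0 = 1
y15 = y4 AND y12 = 0 AND 0 = 0
y16 = y12 NOR y6 = 0 NOR 1 = 0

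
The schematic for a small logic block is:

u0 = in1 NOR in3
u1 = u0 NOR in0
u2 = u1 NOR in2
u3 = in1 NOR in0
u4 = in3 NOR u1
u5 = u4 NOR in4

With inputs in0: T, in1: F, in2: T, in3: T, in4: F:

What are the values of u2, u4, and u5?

u2 = F  u4 = F  u5 = T

u0 = in1 NOR in3 = F NOR T = F
u1 = u0 NOR in0 = F NOR T = F
u2 = u1 NOR in2 = F NOR T = F
u4 = in3 NOR u1 = T NOR F = F
u5 = u4 NOR in4 = F NOR F = T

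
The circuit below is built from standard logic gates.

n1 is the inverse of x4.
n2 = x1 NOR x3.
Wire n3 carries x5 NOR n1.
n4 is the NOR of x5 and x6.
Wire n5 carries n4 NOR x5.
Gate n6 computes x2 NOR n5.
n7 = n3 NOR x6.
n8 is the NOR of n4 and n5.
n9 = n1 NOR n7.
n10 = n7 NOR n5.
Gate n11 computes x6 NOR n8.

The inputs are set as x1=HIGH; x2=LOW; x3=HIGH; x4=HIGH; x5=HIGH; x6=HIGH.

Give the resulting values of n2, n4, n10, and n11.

n1 = NOT x4 = NOT HIGH = LOW
n2 = x1 NOR x3 = HIGH NOR HIGH = LOW
n3 = x5 NOR n1 = HIGH NOR LOW = LOW
n4 = x5 NOR x6 = HIGH NOR HIGH = LOW
n5 = n4 NOR x5 = LOW NOR HIGH = LOW
n7 = n3 NOR x6 = LOW NOR HIGH = LOW
n8 = n4 NOR n5 = LOW NOR LOW = HIGH
n10 = n7 NOR n5 = LOW NOR LOW = HIGH
n11 = x6 NOR n8 = HIGH NOR HIGH = LOW

n2 = LOW, n4 = LOW, n10 = HIGH, n11 = LOW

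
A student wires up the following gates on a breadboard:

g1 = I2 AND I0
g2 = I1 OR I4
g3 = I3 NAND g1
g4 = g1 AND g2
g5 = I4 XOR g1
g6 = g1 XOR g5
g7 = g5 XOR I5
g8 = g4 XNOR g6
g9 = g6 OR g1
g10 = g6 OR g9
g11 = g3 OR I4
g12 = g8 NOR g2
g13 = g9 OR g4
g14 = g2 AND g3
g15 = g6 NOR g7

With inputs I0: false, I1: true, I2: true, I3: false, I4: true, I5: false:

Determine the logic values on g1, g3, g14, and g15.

g1 = I2 AND I0 = true AND false = false
g2 = I1 OR I4 = true OR true = true
g3 = I3 NAND g1 = false NAND false = true
g5 = I4 XOR g1 = true XOR false = true
g6 = g1 XOR g5 = false XOR true = true
g7 = g5 XOR I5 = true XOR false = true
g14 = g2 AND g3 = true AND true = true
g15 = g6 NOR g7 = true NOR true = false

g1 = false, g3 = true, g14 = true, g15 = false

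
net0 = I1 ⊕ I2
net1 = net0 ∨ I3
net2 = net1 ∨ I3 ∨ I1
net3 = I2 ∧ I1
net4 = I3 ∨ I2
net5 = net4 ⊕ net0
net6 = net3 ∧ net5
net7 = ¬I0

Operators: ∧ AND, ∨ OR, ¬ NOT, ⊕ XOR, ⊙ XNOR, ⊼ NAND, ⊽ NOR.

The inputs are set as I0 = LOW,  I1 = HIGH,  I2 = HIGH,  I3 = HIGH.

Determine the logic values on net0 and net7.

net0 = LOW; net7 = HIGH

net0 = I1 XOR I2 = HIGH XOR HIGH = LOW
net7 = NOT I0 = NOT LOW = HIGH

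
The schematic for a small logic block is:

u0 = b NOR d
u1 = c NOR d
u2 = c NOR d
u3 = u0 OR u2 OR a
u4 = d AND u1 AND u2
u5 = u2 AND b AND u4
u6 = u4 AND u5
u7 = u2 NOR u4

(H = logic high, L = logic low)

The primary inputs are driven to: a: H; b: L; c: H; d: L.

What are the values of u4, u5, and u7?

u1 = c NOR d = H NOR L = L
u2 = c NOR d = H NOR L = L
u4 = d AND u1 AND u2 = L AND L AND L = L
u5 = u2 AND b AND u4 = L AND L AND L = L
u7 = u2 NOR u4 = L NOR L = H

u4 = L  u5 = L  u7 = H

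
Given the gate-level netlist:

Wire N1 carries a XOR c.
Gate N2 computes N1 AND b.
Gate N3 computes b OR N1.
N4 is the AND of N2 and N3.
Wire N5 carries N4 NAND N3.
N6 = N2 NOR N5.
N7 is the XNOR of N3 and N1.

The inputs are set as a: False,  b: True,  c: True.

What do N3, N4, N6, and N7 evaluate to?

N1 = a XOR c = False XOR True = True
N2 = N1 AND b = True AND True = True
N3 = b OR N1 = True OR True = True
N4 = N2 AND N3 = True AND True = True
N5 = N4 NAND N3 = True NAND True = False
N6 = N2 NOR N5 = True NOR False = False
N7 = N3 XNOR N1 = True XNOR True = True

N3 = True, N4 = True, N6 = False, N7 = True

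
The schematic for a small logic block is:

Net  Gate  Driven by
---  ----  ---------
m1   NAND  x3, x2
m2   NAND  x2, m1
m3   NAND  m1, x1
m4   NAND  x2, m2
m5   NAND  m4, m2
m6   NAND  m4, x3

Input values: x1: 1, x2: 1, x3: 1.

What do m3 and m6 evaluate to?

m1 = x3 NAND x2 = 1 NAND 1 = 0
m2 = x2 NAND m1 = 1 NAND 0 = 1
m3 = m1 NAND x1 = 0 NAND 1 = 1
m4 = x2 NAND m2 = 1 NAND 1 = 0
m6 = m4 NAND x3 = 0 NAND 1 = 1

m3 = 1  m6 = 1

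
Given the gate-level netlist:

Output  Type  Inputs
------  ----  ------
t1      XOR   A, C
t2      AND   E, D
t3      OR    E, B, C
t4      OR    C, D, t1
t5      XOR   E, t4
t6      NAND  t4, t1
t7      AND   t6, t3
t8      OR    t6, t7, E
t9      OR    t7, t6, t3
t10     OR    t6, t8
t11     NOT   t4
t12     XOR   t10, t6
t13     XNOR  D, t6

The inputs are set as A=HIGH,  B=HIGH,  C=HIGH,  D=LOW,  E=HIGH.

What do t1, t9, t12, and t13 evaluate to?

t1 = LOW, t9 = HIGH, t12 = LOW, t13 = LOW

t1 = A XOR C = HIGH XOR HIGH = LOW
t3 = E OR B OR C = HIGH OR HIGH OR HIGH = HIGH
t4 = C OR D OR t1 = HIGH OR LOW OR LOW = HIGH
t6 = t4 NAND t1 = HIGH NAND LOW = HIGH
t7 = t6 AND t3 = HIGH AND HIGH = HIGH
t8 = t6 OR t7 OR E = HIGH OR HIGH OR HIGH = HIGH
t9 = t7 OR t6 OR t3 = HIGH OR HIGH OR HIGH = HIGH
t10 = t6 OR t8 = HIGH OR HIGH = HIGH
t12 = t10 XOR t6 = HIGH XOR HIGH = LOW
t13 = D XNOR t6 = LOW XNOR HIGH = LOW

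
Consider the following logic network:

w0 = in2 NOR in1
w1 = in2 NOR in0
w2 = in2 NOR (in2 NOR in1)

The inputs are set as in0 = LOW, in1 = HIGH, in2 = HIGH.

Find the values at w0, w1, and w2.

w0 = LOW; w1 = LOW; w2 = LOW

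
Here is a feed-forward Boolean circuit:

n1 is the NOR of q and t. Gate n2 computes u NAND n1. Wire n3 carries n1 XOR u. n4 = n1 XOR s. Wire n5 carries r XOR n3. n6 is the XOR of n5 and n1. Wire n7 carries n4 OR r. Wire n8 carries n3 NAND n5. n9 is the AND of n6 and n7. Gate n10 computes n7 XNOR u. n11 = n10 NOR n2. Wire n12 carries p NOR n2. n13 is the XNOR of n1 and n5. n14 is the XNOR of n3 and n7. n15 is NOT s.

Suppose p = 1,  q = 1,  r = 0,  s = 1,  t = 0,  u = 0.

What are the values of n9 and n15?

n1 = q NOR t = 1 NOR 0 = 0
n3 = n1 XOR u = 0 XOR 0 = 0
n4 = n1 XOR s = 0 XOR 1 = 1
n5 = r XOR n3 = 0 XOR 0 = 0
n6 = n5 XOR n1 = 0 XOR 0 = 0
n7 = n4 OR r = 1 OR 0 = 1
n9 = n6 AND n7 = 0 AND 1 = 0
n15 = NOT s = NOT 1 = 0

n9 = 0  n15 = 0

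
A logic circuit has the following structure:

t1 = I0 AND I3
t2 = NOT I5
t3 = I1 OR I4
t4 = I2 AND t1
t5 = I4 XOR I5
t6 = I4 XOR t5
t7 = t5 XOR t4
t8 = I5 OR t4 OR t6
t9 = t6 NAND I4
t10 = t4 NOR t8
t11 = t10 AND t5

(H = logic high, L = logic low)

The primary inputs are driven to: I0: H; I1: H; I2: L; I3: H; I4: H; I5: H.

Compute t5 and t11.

t5 = L; t11 = L

t1 = I0 AND I3 = H AND H = H
t4 = I2 AND t1 = L AND H = L
t5 = I4 XOR I5 = H XOR H = L
t6 = I4 XOR t5 = H XOR L = H
t8 = I5 OR t4 OR t6 = H OR L OR H = H
t10 = t4 NOR t8 = L NOR H = L
t11 = t10 AND t5 = L AND L = L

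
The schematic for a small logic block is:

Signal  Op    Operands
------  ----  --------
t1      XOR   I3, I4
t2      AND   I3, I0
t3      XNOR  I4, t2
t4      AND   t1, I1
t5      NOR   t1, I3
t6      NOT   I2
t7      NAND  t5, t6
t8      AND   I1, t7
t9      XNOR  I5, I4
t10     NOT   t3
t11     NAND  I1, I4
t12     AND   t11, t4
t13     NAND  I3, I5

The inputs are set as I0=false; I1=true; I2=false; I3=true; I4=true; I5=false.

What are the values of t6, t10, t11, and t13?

t6 = true  t10 = true  t11 = false  t13 = true

t2 = I3 AND I0 = true AND false = false
t3 = I4 XNOR t2 = true XNOR false = false
t6 = NOT I2 = NOT false = true
t10 = NOT t3 = NOT false = true
t11 = I1 NAND I4 = true NAND true = false
t13 = I3 NAND I5 = true NAND false = true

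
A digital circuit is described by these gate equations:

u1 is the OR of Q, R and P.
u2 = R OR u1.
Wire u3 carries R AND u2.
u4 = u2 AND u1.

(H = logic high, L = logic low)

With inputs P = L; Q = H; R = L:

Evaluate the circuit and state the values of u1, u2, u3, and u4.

u1 = H, u2 = H, u3 = L, u4 = H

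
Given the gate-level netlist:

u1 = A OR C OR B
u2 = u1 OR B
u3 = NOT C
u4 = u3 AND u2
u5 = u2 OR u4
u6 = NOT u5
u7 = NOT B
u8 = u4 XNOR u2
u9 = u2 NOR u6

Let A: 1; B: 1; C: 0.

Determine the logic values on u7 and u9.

u7 = 0  u9 = 0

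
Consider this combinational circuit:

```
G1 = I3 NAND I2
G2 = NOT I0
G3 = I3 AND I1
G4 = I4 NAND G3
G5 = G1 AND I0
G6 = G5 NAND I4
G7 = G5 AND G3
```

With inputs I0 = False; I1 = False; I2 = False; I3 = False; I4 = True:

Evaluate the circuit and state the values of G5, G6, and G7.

G1 = I3 NAND I2 = False NAND False = True
G3 = I3 AND I1 = False AND False = False
G5 = G1 AND I0 = True AND False = False
G6 = G5 NAND I4 = False NAND True = True
G7 = G5 AND G3 = False AND False = False

G5 = False  G6 = True  G7 = False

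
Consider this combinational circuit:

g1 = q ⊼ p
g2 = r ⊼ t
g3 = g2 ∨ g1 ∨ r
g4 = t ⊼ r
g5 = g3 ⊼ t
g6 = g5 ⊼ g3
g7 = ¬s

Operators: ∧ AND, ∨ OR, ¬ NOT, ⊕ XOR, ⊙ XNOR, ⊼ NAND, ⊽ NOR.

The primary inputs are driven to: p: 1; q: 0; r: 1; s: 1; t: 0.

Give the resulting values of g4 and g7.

g4 = 1  g7 = 0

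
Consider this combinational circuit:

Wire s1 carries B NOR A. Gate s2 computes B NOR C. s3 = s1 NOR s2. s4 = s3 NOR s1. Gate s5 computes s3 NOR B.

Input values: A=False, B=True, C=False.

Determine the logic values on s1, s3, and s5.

s1 = False; s3 = True; s5 = False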